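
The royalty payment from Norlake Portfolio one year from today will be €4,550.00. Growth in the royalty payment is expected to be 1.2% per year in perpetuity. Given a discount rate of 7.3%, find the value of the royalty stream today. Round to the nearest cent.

Growing perpetuity: P = D₁ / (r − g) = €4,550.0000 / (0.073 − 0.012) = €74,590.16

€74590.16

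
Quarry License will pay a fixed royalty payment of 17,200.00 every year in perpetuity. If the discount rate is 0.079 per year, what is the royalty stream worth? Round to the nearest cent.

Level perpetuity: PV = C / r = 17,200.00 / 0.079 = 217,721.52

217721.52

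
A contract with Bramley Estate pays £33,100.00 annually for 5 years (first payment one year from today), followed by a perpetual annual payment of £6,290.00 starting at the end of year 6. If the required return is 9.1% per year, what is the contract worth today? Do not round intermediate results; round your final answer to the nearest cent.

£173132.41

PV of 5-year annuity: £33,100.00 × [1 − (1+0.091)^−5] / 0.091 = 128414.09158
Perpetuity value at year 5: £6,290.00 / 0.091 = 69120.87912
PV of perpetuity: 69120.87912 / (1+0.091)^5 = 44718.32214
Total PV = 128414.09158 + 44718.32214 = 173132.41372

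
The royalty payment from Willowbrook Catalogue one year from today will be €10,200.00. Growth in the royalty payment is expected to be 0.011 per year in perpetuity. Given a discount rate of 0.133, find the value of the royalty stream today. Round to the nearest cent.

Growing perpetuity: P = D₁ / (r − g) = €10,200.0000 / (0.133 − 0.011) = €83,606.56

€83606.56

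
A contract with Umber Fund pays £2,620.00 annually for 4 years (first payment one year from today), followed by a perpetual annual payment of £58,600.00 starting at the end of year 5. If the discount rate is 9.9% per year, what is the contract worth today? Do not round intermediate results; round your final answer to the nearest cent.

£414085.32

PV of 4-year annuity: £2,620.00 × [1 − (1+0.099)^−4] / 0.099 = 8323.05733
Perpetuity value at year 4: £58,600.00 / 0.099 = 591919.19192
PV of perpetuity: 591919.19192 / (1+0.099)^4 = 405762.26087
Total PV = 8323.05733 + 405762.26087 = 414085.31820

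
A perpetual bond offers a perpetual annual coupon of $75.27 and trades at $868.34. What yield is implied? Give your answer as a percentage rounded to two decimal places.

8.67%

P = C/r ⇒ r = C/P = $75.27/$868.34 = 0.086683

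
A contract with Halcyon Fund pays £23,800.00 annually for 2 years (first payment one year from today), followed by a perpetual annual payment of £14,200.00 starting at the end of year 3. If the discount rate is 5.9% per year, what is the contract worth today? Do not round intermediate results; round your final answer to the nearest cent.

PV of 2-year annuity: £23,800.00 × [1 − (1+0.059)^−2] / 0.059 = 43695.96988
Perpetuity value at year 2: £14,200.00 / 0.059 = 240677.96610
PV of perpetuity: 240677.96610 / (1+0.059)^2 = 214607.26138
Total PV = 43695.96988 + 214607.26138 = 258303.23126

£258303.23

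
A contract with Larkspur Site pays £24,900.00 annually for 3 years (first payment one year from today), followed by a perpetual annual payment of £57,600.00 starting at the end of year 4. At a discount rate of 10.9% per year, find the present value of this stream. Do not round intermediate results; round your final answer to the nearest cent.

£448391.71

PV of 3-year annuity: £24,900.00 × [1 − (1+0.109)^−3] / 0.109 = 60954.48263
Perpetuity value at year 3: £57,600.00 / 0.109 = 528440.36697
PV of perpetuity: 528440.36697 / (1+0.109)^3 = 387437.22643
Total PV = 60954.48263 + 387437.22643 = 448391.70906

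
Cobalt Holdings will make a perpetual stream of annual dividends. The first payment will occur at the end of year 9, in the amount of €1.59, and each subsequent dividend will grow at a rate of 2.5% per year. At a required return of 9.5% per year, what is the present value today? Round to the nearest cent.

€10.99

Value at end of year 8: C₁ / (r − g) = €1.59 / (0.095 − 0.025) = €22.7143
Discount to today: PV = €22.7143 / (1 + 0.095)^8 = €22.7143 / 2.066869 = €10.99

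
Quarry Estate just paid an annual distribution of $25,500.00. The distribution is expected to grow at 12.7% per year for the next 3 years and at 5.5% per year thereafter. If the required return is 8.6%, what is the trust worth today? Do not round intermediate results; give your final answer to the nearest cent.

D_1 = 28738.50000
D_2 = 32388.28950
D_3 = 36501.60227
Terminal value at year 3: TV = D_3×(1+g_2)/(r−g_2) = 38509.19039/0.031 = 1242231.94810
P_0 = D_1/(1+r)^1 + D_2/(1+r)^2 + D_3/(1+r)^3 + TV/(1+r)^3
    = 26462.70718 + 27461.75966 + 28498.52960 + 969869.31365 = 1052292.31009

$1052292.31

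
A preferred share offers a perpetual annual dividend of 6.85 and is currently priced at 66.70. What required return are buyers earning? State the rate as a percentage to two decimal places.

P = C/r ⇒ r = C/P = 6.85/66.70 = 0.102699

10.27%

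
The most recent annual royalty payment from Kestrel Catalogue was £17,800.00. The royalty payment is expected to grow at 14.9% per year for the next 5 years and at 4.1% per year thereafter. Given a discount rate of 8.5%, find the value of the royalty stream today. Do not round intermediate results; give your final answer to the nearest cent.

£666923.49

D_1 = 20452.20000
D_2 = 23499.57780
D_3 = 27001.01489
D_4 = 31024.16611
D_5 = 35646.76686
Terminal value at year 5: TV = D_5×(1+g_2)/(r−g_2) = 37108.28430/0.044 = 843370.09780
P_0 = D_1/(1+r)^1 + D_2/(1+r)^2 + D_3/(1+r)^3 + D_4/(1+r)^4 + D_5/(1+r)^5 + TV/(1+r)^5
    = 18849.95392 + 19961.84060 + 21139.31322 + 22386.24046 + 23706.71916 + 560879.42368 = 666923.49103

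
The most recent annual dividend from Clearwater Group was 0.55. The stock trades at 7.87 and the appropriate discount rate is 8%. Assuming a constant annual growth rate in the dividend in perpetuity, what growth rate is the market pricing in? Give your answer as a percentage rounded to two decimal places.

0.95%

P = D₀(1+g)/(r−g) ⇒ P(r−g) = D₀(1+g) ⇒ g(P+D₀) = P·r − D₀
g = (P·r − D₀)/(P + D₀) = (7.87×0.08 − 0.55) / (7.87 + 0.55) = 0.009454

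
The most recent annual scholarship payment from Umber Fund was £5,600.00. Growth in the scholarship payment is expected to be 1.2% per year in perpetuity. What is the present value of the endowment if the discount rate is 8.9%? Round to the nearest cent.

£73600.00

D₁ = D₀ × (1 + g) = £5,600.00 × 1.012 = £5,667.2000
Growing perpetuity: P = D₁ / (r − g) = £5,667.2000 / (0.089 − 0.012) = £73,600.00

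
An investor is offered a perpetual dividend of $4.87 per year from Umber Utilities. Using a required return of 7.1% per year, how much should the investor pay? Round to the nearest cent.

$68.59

Level perpetuity: PV = C / r = $4.87 / 0.071 = $68.59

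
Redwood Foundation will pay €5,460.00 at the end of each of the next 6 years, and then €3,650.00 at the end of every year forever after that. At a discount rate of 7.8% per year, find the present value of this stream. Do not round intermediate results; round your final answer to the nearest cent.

€55213.30

PV of 6-year annuity: €5,460.00 × [1 − (1+0.078)^−6] / 0.078 = 25394.80165
Perpetuity value at year 6: €3,650.00 / 0.078 = 46794.87179
PV of perpetuity: 46794.87179 / (1+0.078)^6 = 29818.49340
Total PV = 25394.80165 + 29818.49340 = 55213.29505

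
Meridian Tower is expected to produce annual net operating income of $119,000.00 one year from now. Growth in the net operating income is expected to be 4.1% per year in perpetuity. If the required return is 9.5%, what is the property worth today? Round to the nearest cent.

$2203703.70

Growing perpetuity: P = D₁ / (r − g) = $119,000.0000 / (0.095 − 0.041) = $2,203,703.70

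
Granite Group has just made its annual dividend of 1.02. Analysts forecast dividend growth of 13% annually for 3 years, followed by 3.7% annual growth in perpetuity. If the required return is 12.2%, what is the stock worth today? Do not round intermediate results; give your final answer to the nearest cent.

D_1 = 1.15260
D_2 = 1.30244
D_3 = 1.47175
Terminal value at year 3: TV = D_3×(1+g_2)/(r−g_2) = 1.52621/0.085 = 17.95541
P_0 = D_1/(1+r)^1 + D_2/(1+r)^2 + D_3/(1+r)^3 + TV/(1+r)^3
    = 1.02727 + 1.03460 + 1.04197 + 12.71208 = 15.81593

15.82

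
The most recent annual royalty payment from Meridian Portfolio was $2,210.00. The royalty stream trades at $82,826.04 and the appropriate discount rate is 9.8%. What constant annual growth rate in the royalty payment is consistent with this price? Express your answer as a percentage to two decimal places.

6.95%

P = D₀(1+g)/(r−g) ⇒ P(r−g) = D₀(1+g) ⇒ g(P+D₀) = P·r − D₀
g = (P·r − D₀)/(P + D₀) = ($82,826.04×0.098 − $2,210.00) / ($82,826.04 + $2,210.00) = 0.069464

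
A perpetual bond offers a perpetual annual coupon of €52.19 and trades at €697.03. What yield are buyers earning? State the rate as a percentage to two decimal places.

7.49%

P = C/r ⇒ r = C/P = €52.19/€697.03 = 0.074875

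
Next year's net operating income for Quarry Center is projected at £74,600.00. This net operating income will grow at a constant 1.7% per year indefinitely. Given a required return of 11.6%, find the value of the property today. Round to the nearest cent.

Growing perpetuity: P = D₁ / (r − g) = £74,600.0000 / (0.116 − 0.017) = £753,535.35

£753535.35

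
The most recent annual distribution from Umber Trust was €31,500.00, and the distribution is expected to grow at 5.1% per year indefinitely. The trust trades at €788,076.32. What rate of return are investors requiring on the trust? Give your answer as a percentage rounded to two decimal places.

9.30%

D₁ = €31,500.00 × 1.051 = €33,106.5000
P = D₁/(r − g) ⇒ r = D₁/P + g = €33,106.5000/€788,076.32 + 0.051 = 0.042009 + 0.051 = 0.093009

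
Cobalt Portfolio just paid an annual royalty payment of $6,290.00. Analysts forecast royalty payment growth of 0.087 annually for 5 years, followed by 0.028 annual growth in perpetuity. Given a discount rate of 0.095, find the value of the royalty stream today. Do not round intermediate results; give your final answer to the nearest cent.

D_1 = 6837.23000
D_2 = 7432.06901
D_3 = 8078.65901
D_4 = 8781.50235
D_5 = 9545.49305
Terminal value at year 5: TV = D_5×(1+g_2)/(r−g_2) = 9812.76686/0.067 = 146459.20683
P_0 = D_1/(1+r)^1 + D_2/(1+r)^2 + D_3/(1+r)^3 + D_4/(1+r)^4 + D_5/(1+r)^5 + TV/(1+r)^5
    = 6244.04566 + 6198.42706 + 6153.14175 + 6108.18729 + 6063.56127 + 93034.94002 = 123802.30305

$123802.30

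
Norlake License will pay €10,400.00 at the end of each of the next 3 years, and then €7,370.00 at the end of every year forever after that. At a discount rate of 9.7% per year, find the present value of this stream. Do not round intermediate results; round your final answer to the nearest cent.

€83554.52

PV of 3-year annuity: €10,400.00 × [1 − (1+0.097)^−3] / 0.097 = 26000.47124
Perpetuity value at year 3: €7,370.00 / 0.097 = 75979.38144
PV of perpetuity: 75979.38144 / (1+0.097)^3 = 57554.04750
Total PV = 26000.47124 + 57554.04750 = 83554.51874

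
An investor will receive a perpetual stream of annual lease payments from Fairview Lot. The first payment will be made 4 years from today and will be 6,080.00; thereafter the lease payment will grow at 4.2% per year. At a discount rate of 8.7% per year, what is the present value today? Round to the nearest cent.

105196.78

Value at end of year 3: C₁ / (r − g) = 6,080.00 / (0.087 − 0.042) = 135,111.1111
Discount to today: PV = 135,111.1111 / (1 + 0.087)^3 = 135,111.1111 / 1.284366 = 105,196.78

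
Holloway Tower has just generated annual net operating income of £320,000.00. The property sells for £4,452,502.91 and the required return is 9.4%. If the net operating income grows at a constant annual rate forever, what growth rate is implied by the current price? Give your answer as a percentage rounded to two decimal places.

2.06%

P = D₀(1+g)/(r−g) ⇒ P(r−g) = D₀(1+g) ⇒ g(P+D₀) = P·r − D₀
g = (P·r − D₀)/(P + D₀) = (£4,452,502.91×0.094 − £320,000.00) / (£4,452,502.91 + £320,000.00) = 0.020646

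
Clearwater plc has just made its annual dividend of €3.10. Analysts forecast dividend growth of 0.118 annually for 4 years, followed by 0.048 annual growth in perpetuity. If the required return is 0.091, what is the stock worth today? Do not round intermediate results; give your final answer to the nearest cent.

D_1 = 3.46580
D_2 = 3.87476
D_3 = 4.33199
D_4 = 4.84316
Terminal value at year 4: TV = D_4×(1+g_2)/(r−g_2) = 5.07563/0.043 = 118.03797
P_0 = D_1/(1+r)^1 + D_2/(1+r)^2 + D_3/(1+r)^3 + D_4/(1+r)^4 + TV/(1+r)^4
    = 3.17672 + 3.25534 + 3.33590 + 3.41846 + 83.31491 = 96.50132

€96.50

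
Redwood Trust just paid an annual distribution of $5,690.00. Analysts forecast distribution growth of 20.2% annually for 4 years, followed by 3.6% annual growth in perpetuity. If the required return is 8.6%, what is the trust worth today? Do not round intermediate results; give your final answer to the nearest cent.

D_1 = 6839.38000
D_2 = 8220.93476
D_3 = 9881.56358
D_4 = 11877.63942
Terminal value at year 4: TV = D_4×(1+g_2)/(r−g_2) = 12305.23444/0.05 = 246104.68889
P_0 = D_1/(1+r)^1 + D_2/(1+r)^2 + D_3/(1+r)^3 + D_4/(1+r)^4 + TV/(1+r)^4
    = 6297.77164 + 6970.46180 + 7715.00468 + 8539.07516 + 176929.63726 = 206451.95053

$206451.95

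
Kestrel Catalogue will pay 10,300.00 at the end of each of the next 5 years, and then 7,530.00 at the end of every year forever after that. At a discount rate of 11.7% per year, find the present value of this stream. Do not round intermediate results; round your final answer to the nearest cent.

74418.86

PV of 5-year annuity: 10,300.00 × [1 − (1+0.117)^−5] / 0.117 = 37406.80285
Perpetuity value at year 5: 7,530.00 / 0.117 = 64358.97436
PV of perpetuity: 64358.97436 / (1+0.117)^5 = 37012.05926
Total PV = 37406.80285 + 37012.05926 = 74418.86212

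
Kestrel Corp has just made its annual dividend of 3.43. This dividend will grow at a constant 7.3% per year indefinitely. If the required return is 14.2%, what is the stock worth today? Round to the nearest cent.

53.34

D₁ = D₀ × (1 + g) = 3.43 × 1.073 = 3.6804
Growing perpetuity: P = D₁ / (r − g) = 3.6804 / (0.142 − 0.073) = 53.34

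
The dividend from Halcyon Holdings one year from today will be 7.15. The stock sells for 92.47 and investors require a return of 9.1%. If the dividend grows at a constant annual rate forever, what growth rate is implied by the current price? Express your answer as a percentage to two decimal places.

1.37%

P = D₁/(r−g) ⇒ g = r − D₁/P = 0.091 − 7.15/92.47 = 0.013678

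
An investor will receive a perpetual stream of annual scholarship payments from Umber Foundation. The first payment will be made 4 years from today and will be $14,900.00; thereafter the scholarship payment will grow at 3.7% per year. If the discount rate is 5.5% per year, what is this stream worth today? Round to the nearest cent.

$704946.87

Value at end of year 3: C₁ / (r − g) = $14,900.00 / (0.055 − 0.037) = $827,777.7778
Discount to today: PV = $827,777.7778 / (1 + 0.055)^3 = $827,777.7778 / 1.174241 = $704,946.87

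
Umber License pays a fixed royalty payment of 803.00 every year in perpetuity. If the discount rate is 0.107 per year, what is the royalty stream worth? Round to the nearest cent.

7504.67

Level perpetuity: PV = C / r = 803.00 / 0.107 = 7,504.67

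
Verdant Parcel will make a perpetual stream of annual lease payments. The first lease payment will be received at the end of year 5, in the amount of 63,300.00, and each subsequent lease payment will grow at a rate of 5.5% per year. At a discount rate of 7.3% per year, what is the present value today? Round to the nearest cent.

Value at end of year 4: C₁ / (r − g) = 63,300.00 / (0.073 − 0.055) = 3,516,666.6667
Discount to today: PV = 3,516,666.6667 / (1 + 0.073)^4 = 3,516,666.6667 / 1.325558 = 2,652,969.87

2652969.87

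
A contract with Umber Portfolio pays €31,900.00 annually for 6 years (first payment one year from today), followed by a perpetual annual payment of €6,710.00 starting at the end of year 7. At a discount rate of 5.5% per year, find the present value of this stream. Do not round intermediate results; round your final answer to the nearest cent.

PV of 6-year annuity: €31,900.00 × [1 − (1+0.055)^−6] / 0.055 = 159357.41685
Perpetuity value at year 6: €6,710.00 / 0.055 = 122000.00000
PV of perpetuity: 122000.00000 / (1+0.055)^6 = 88479.99163
Total PV = 159357.41685 + 88479.99163 = 247837.40847

€247837.41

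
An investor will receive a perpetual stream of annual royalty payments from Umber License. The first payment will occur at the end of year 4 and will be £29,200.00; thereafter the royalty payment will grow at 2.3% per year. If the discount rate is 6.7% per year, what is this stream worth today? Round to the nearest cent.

Value at end of year 3: C₁ / (r − g) = £29,200.00 / (0.067 − 0.023) = £663,636.3636
Discount to today: PV = £663,636.3636 / (1 + 0.067)^3 = £663,636.3636 / 1.214768 = £546,307.19

£546307.19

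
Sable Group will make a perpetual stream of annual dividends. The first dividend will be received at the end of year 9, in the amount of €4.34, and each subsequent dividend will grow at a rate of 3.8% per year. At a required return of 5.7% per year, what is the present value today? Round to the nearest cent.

Value at end of year 8: C₁ / (r − g) = €4.34 / (0.057 − 0.038) = €228.4211
Discount to today: PV = €228.4211 / (1 + 0.057)^8 = €228.4211 / 1.558116 = €146.60

€146.60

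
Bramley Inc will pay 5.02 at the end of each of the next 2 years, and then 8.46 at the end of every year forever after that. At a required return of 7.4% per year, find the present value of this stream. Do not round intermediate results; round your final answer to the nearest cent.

PV of 2-year annuity: 5.02 × [1 − (1+0.074)^−2] / 0.074 = 9.02618
Perpetuity value at year 2: 8.46 / 0.074 = 114.32432
PV of perpetuity: 114.32432 / (1+0.074)^2 = 99.11288
Total PV = 9.02618 + 99.11288 = 108.13905

108.14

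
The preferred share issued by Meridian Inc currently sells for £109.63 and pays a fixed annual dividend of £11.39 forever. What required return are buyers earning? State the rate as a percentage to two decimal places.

10.39%

P = C/r ⇒ r = C/P = £11.39/£109.63 = 0.103895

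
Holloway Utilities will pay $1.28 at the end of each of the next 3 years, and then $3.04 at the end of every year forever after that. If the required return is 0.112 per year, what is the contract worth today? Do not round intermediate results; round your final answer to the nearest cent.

$22.86

PV of 3-year annuity: $1.28 × [1 − (1+0.112)^−3] / 0.112 = 3.11711
Perpetuity value at year 3: $3.04 / 0.112 = 27.14286
PV of perpetuity: 27.14286 / (1+0.112)^3 = 19.73973
Total PV = 3.11711 + 19.73973 = 22.85684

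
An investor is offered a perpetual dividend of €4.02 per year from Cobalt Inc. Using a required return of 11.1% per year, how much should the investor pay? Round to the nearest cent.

€36.22

Level perpetuity: PV = C / r = €4.02 / 0.111 = €36.22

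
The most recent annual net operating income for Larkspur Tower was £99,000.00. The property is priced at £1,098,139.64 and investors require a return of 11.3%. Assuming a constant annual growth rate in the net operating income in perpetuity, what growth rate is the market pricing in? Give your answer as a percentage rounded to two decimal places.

P = D₀(1+g)/(r−g) ⇒ P(r−g) = D₀(1+g) ⇒ g(P+D₀) = P·r − D₀
g = (P·r − D₀)/(P + D₀) = (£1,098,139.64×0.113 − £99,000.00) / (£1,098,139.64 + £99,000.00) = 0.020958

2.10%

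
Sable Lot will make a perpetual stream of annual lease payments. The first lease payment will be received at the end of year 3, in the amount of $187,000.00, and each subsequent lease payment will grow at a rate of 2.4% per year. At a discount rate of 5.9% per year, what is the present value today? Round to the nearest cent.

$4764108.48

Value at end of year 2: C₁ / (r − g) = $187,000.00 / (0.059 − 0.024) = $5,342,857.1429
Discount to today: PV = $5,342,857.1429 / (1 + 0.059)^2 = $5,342,857.1429 / 1.121481 = $4,764,108.48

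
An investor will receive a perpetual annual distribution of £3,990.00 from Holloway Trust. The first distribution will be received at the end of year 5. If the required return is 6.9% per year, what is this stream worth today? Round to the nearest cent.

£44280.55

Value at end of year 4: C / r = £3,990.00 / 0.069 = £57,826.0870
Discount to today: PV = £57,826.0870 / (1 + 0.069)^4 = £57,826.0870 / 1.305903 = £44,280.55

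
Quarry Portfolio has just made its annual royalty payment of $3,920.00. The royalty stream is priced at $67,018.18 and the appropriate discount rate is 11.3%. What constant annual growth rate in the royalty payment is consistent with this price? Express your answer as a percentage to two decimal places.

P = D₀(1+g)/(r−g) ⇒ P(r−g) = D₀(1+g) ⇒ g(P+D₀) = P·r − D₀
g = (P·r − D₀)/(P + D₀) = ($67,018.18×0.113 − $3,920.00) / ($67,018.18 + $3,920.00) = 0.051496

5.15%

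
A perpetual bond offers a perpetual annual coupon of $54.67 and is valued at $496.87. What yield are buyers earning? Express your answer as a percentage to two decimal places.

P = C/r ⇒ r = C/P = $54.67/$496.87 = 0.110029

11.00%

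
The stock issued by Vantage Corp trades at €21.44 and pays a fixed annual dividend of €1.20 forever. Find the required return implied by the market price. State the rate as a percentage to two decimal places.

5.60%

P = C/r ⇒ r = C/P = €1.20/€21.44 = 0.055970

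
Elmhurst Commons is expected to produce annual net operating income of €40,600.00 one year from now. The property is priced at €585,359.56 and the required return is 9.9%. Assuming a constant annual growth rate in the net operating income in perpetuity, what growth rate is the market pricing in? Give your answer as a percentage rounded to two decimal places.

P = D₁/(r−g) ⇒ g = r − D₁/P = 0.099 − €40,600.00/€585,359.56 = 0.029641

2.96%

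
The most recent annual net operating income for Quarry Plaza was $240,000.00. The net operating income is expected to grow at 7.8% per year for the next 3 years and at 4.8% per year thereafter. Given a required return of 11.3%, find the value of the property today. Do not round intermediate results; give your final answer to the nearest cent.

D_1 = 258720.00000
D_2 = 278900.16000
D_3 = 300654.37248
Terminal value at year 3: TV = D_3×(1+g_2)/(r−g_2) = 315085.78236/0.065 = 4847473.57475
P_0 = D_1/(1+r)^1 + D_2/(1+r)^2 + D_3/(1+r)^3 + TV/(1+r)^3
    = 232452.83019 + 225142.99276 + 218063.02444 + 3515846.91705 = 4191505.76444

$4191505.76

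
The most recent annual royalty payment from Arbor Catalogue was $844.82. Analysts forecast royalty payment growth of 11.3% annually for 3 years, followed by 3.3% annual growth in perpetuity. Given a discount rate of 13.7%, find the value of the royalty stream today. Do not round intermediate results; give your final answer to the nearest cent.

D_1 = 940.28466
D_2 = 1046.53683
D_3 = 1164.79549
Terminal value at year 3: TV = D_3×(1+g_2)/(r−g_2) = 1203.23374/0.104 = 11569.55518
P_0 = D_1/(1+r)^1 + D_2/(1+r)^2 + D_3/(1+r)^3 + TV/(1+r)^3
    = 826.98739 + 809.53119 + 792.44346 + 7871.09706 = 10300.05910

$10300.06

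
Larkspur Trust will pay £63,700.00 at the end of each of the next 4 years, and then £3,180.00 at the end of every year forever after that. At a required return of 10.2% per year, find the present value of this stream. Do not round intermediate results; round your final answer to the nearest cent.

PV of 4-year annuity: £63,700.00 × [1 − (1+0.102)^−4] / 0.102 = 201049.32680
Perpetuity value at year 4: £3,180.00 / 0.102 = 31176.47059
PV of perpetuity: 31176.47059 / (1+0.102)^4 = 21139.78520
Total PV = 201049.32680 + 21139.78520 = 222189.11200

£222189.11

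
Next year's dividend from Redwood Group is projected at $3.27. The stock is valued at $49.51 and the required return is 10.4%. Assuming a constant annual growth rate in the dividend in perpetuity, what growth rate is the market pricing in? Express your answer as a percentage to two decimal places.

3.80%

P = D₁/(r−g) ⇒ g = r − D₁/P = 0.104 − $3.27/$49.51 = 0.037953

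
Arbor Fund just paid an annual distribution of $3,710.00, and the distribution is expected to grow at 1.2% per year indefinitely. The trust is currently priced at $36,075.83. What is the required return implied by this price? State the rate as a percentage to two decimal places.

11.61%

D₁ = $3,710.00 × 1.012 = $3,754.5200
P = D₁/(r − g) ⇒ r = D₁/P + g = $3,754.5200/$36,075.83 + 0.012 = 0.104073 + 0.012 = 0.116073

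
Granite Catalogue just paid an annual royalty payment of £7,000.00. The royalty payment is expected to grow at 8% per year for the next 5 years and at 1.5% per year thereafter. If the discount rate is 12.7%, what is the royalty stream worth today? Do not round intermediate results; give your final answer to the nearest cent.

D_1 = 7560.00000
D_2 = 8164.80000
D_3 = 8817.98400
D_4 = 9523.42272
D_5 = 10285.29654
Terminal value at year 5: TV = D_5×(1+g_2)/(r−g_2) = 10439.57599/0.112 = 93210.49987
P_0 = D_1/(1+r)^1 + D_2/(1+r)^2 + D_3/(1+r)^3 + D_4/(1+r)^4 + D_5/(1+r)^5 + TV/(1+r)^5
    = 6708.07453 + 6428.32342 + 6160.23895 + 5903.33457 + 5657.14405 + 51267.86792 = 82124.98345

£82124.98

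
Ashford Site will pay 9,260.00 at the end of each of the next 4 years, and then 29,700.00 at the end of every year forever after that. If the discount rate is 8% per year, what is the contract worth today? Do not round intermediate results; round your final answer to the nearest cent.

303550.13

PV of 4-year annuity: 9,260.00 × [1 − (1+0.08)^−4] / 0.08 = 30670.29454
Perpetuity value at year 4: 29,700.00 / 0.08 = 371250.00000
PV of perpetuity: 371250.00000 / (1+0.08)^4 = 272879.83285
Total PV = 30670.29454 + 272879.83285 = 303550.12739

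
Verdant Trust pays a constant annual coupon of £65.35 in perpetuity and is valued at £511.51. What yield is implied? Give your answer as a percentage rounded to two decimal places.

12.78%

P = C/r ⇒ r = C/P = £65.35/£511.51 = 0.127759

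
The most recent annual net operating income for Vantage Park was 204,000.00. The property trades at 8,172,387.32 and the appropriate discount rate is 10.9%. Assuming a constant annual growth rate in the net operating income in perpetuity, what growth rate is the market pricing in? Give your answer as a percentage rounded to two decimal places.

P = D₀(1+g)/(r−g) ⇒ P(r−g) = D₀(1+g) ⇒ g(P+D₀) = P·r − D₀
g = (P·r − D₀)/(P + D₀) = (8,172,387.32×0.109 − 204,000.00) / (8,172,387.32 + 204,000.00) = 0.081991

8.20%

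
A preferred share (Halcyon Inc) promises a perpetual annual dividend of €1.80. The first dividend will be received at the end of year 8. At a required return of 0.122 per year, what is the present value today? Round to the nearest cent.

€6.59

Value at end of year 7: C / r = €1.80 / 0.122 = €14.7541
Discount to today: PV = €14.7541 / (1 + 0.122)^7 = €14.7541 / 2.238463 = €6.59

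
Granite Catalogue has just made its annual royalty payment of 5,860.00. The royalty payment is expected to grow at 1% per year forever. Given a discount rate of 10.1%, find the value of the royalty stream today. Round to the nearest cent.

D₁ = D₀ × (1 + g) = 5,860.00 × 1.01 = 5,918.6000
Growing perpetuity: P = D₁ / (r − g) = 5,918.6000 / (0.101 − 0.01) = 65,039.56

65039.56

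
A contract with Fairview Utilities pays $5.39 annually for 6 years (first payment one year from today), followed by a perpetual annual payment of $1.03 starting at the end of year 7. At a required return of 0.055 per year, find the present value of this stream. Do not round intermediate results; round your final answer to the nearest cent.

PV of 6-year annuity: $5.39 × [1 − (1+0.055)^−6] / 0.055 = 26.92591
Perpetuity value at year 6: $1.03 / 0.055 = 18.72727
PV of perpetuity: 18.72727 / (1+0.055)^6 = 13.58188
Total PV = 26.92591 + 13.58188 = 40.50778

$40.51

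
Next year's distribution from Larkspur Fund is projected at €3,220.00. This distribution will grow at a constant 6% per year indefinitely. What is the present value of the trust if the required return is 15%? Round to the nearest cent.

€35777.78

Growing perpetuity: P = D₁ / (r − g) = €3,220.0000 / (0.15 − 0.06) = €35,777.78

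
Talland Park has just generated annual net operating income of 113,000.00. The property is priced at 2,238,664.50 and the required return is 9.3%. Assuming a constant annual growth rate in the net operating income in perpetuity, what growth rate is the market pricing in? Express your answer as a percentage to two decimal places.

P = D₀(1+g)/(r−g) ⇒ P(r−g) = D₀(1+g) ⇒ g(P+D₀) = P·r − D₀
g = (P·r − D₀)/(P + D₀) = (2,238,664.50×0.093 − 113,000.00) / (2,238,664.50 + 113,000.00) = 0.040480

4.05%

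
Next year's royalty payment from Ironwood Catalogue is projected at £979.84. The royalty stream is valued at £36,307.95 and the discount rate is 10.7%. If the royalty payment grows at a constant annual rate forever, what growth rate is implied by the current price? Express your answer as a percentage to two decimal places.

P = D₁/(r−g) ⇒ g = r − D₁/P = 0.107 − £979.84/£36,307.95 = 0.080013

8.00%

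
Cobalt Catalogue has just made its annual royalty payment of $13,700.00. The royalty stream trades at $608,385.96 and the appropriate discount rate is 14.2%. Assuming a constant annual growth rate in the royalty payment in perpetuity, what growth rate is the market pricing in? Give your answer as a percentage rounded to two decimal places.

P = D₀(1+g)/(r−g) ⇒ P(r−g) = D₀(1+g) ⇒ g(P+D₀) = P·r − D₀
g = (P·r − D₀)/(P + D₀) = ($608,385.96×0.142 − $13,700.00) / ($608,385.96 + $13,700.00) = 0.116850

11.69%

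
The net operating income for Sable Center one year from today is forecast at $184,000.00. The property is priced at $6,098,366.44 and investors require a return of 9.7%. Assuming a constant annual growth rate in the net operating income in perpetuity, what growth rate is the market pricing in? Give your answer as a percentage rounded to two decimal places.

P = D₁/(r−g) ⇒ g = r − D₁/P = 0.097 − $184,000.00/$6,098,366.44 = 0.066828

6.68%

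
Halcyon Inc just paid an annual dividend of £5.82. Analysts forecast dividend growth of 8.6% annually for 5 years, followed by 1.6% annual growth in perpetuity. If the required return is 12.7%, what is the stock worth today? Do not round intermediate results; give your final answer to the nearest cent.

£70.34

D_1 = 6.32052
D_2 = 6.86408
D_3 = 7.45440
D_4 = 8.09547
D_5 = 8.79168
Terminal value at year 5: TV = D_5×(1+g_2)/(r−g_2) = 8.93235/0.111 = 80.47164
P_0 = D_1/(1+r)^1 + D_2/(1+r)^2 + D_3/(1+r)^3 + D_4/(1+r)^4 + D_5/(1+r)^5 + TV/(1+r)^5
    = 5.60827 + 5.40424 + 5.20764 + 5.01818 + 4.83562 + 44.26121 = 70.33517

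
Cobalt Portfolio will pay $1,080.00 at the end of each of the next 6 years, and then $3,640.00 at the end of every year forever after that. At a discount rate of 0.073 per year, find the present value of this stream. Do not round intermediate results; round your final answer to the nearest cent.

PV of 6-year annuity: $1,080.00 × [1 − (1+0.073)^−6] / 0.073 = 5100.53063
Perpetuity value at year 6: $3,640.00 / 0.073 = 49863.01370
PV of perpetuity: 49863.01370 / (1+0.073)^6 = 32672.33638
Total PV = 5100.53063 + 32672.33638 = 37772.86701

$37772.87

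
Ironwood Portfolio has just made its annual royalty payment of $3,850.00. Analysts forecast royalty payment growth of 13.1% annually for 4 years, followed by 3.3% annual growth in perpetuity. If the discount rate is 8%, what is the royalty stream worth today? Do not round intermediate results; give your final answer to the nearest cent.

$119075.68

D_1 = 4354.35000
D_2 = 4924.76985
D_3 = 5569.91470
D_4 = 6299.57353
Terminal value at year 4: TV = D_4×(1+g_2)/(r−g_2) = 6507.45945/0.047 = 138456.58409
P_0 = D_1/(1+r)^1 + D_2/(1+r)^2 + D_3/(1+r)^3 + D_4/(1+r)^4 + TV/(1+r)^4
    = 4031.80556 + 4222.19637 + 4421.57787 + 4630.37460 + 101769.72263 = 119075.67703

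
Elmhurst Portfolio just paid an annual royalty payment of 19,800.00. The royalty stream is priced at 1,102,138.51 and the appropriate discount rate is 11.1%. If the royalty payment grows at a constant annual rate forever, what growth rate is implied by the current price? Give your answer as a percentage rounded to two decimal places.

P = D₀(1+g)/(r−g) ⇒ P(r−g) = D₀(1+g) ⇒ g(P+D₀) = P·r − D₀
g = (P·r − D₀)/(P + D₀) = (1,102,138.51×0.111 − 19,800.00) / (1,102,138.51 + 19,800.00) = 0.091393

9.14%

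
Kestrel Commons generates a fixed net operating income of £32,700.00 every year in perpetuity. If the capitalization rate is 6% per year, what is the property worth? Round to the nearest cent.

Level perpetuity: PV = C / r = £32,700.00 / 0.06 = £545,000.00

£545000.00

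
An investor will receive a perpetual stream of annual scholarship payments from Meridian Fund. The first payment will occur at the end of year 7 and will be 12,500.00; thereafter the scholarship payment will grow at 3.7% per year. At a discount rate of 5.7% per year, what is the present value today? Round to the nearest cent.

448156.91

Value at end of year 6: C₁ / (r − g) = 12,500.00 / (0.057 − 0.037) = 625,000.0000
Discount to today: PV = 625,000.0000 / (1 + 0.057)^6 = 625,000.0000 / 1.394601 = 448,156.91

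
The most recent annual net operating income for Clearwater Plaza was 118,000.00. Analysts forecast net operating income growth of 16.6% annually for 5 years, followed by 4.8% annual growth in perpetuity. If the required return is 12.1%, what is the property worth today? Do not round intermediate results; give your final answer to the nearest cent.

D_1 = 137588.00000
D_2 = 160427.60800
D_3 = 187058.59093
D_4 = 218110.31702
D_5 = 254316.62965
Terminal value at year 5: TV = D_5×(1+g_2)/(r−g_2) = 266523.82787/0.073 = 3651011.34070
P_0 = D_1/(1+r)^1 + D_2/(1+r)^2 + D_3/(1+r)^3 + D_4/(1+r)^4 + D_5/(1+r)^5 + TV/(1+r)^5
    = 122736.84211 + 127663.83398 + 132788.60876 + 138119.10599 + 143663.58393 + 2062458.02686 = 2727430.00164

2727430.00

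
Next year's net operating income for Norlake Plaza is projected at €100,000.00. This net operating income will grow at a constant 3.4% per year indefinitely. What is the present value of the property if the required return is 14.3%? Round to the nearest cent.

Growing perpetuity: P = D₁ / (r − g) = €100,000.0000 / (0.143 − 0.034) = €917,431.19

€917431.19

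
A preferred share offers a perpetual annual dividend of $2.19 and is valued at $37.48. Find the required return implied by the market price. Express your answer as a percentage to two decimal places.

P = C/r ⇒ r = C/P = $2.19/$37.48 = 0.058431

5.84%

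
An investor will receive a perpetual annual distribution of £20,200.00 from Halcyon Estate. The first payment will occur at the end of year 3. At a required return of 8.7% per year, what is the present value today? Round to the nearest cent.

Value at end of year 2: C / r = £20,200.00 / 0.087 = £232,183.9080
Discount to today: PV = £232,183.9080 / (1 + 0.087)^2 = £232,183.9080 / 1.181569 = £196,504.74

£196504.74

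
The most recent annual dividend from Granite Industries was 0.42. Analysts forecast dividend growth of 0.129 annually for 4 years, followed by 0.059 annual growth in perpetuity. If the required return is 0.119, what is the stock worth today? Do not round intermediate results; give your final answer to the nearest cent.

D_1 = 0.47418
D_2 = 0.53535
D_3 = 0.60441
D_4 = 0.68238
Terminal value at year 4: TV = D_4×(1+g_2)/(r−g_2) = 0.72264/0.06 = 12.04397
P_0 = D_1/(1+r)^1 + D_2/(1+r)^2 + D_3/(1+r)^3 + D_4/(1+r)^4 + TV/(1+r)^4
    = 0.42375 + 0.42754 + 0.43136 + 0.43522 + 7.68156 = 9.39943

9.40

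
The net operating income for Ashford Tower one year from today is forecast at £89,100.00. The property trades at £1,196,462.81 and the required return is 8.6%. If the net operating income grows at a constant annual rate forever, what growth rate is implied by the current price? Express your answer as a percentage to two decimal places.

P = D₁/(r−g) ⇒ g = r − D₁/P = 0.086 − £89,100.00/£1,196,462.81 = 0.011530

1.15%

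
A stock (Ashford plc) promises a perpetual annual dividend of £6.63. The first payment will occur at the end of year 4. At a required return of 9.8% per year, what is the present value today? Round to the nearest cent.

£51.11

Value at end of year 3: C / r = £6.63 / 0.098 = £67.6531
Discount to today: PV = £67.6531 / (1 + 0.098)^3 = £67.6531 / 1.323753 = £51.11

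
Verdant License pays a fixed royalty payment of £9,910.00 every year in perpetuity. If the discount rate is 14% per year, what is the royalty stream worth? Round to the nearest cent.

£70785.71

Level perpetuity: PV = C / r = £9,910.00 / 0.14 = £70,785.71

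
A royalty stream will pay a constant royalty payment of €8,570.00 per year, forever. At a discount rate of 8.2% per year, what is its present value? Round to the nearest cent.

€104512.20

Level perpetuity: PV = C / r = €8,570.00 / 0.082 = €104,512.20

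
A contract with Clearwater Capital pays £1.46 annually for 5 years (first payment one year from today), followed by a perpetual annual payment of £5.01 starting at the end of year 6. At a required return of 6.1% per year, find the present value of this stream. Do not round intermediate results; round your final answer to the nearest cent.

PV of 5-year annuity: £1.46 × [1 − (1+0.061)^−5] / 0.061 = 6.13336
Perpetuity value at year 5: £5.01 / 0.061 = 82.13115
PV of perpetuity: 82.13115 / (1+0.061)^5 = 61.08449
Total PV = 6.13336 + 61.08449 = 67.21785

£67.22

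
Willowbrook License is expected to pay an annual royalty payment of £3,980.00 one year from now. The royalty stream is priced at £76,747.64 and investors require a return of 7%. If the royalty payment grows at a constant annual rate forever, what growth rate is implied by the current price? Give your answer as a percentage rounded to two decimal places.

P = D₁/(r−g) ⇒ g = r − D₁/P = 0.07 − £3,980.00/£76,747.64 = 0.018142

1.81%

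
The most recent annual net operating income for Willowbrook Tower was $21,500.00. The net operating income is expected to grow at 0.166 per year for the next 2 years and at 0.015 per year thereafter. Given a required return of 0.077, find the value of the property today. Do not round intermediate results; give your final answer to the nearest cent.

D_1 = 25069.00000
D_2 = 29230.45400
Terminal value at year 2: TV = D_2×(1+g_2)/(r−g_2) = 29668.91081/0.062 = 478530.81952
P_0 = D_1/(1+r)^1 + D_2/(1+r)^2 + TV/(1+r)^2
    = 23276.69452 + 25200.20967 + 412551.81956 = 461028.72375

$461028.72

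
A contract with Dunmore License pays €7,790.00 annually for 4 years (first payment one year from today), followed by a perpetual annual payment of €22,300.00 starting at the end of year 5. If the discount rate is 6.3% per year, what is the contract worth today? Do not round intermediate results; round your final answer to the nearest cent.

PV of 4-year annuity: €7,790.00 × [1 − (1+0.063)^−4] / 0.063 = 26808.77132
Perpetuity value at year 4: €22,300.00 / 0.063 = 353968.25397
PV of perpetuity: 353968.25397 / (1+0.063)^4 = 277224.27444
Total PV = 26808.77132 + 277224.27444 = 304033.04577

€304033.05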